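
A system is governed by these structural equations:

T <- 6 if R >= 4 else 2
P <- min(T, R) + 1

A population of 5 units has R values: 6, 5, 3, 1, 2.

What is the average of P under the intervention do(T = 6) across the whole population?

4.4

The intervention sets T=6 in all 5 units regardless of R. Recomputing P per unit gives 7, 6, 4, 2, 3; average 4.4.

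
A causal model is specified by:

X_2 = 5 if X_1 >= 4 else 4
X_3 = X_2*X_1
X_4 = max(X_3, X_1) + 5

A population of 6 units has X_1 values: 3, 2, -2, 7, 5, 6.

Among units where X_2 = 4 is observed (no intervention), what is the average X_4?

11

Conditioning on X_2=4 selects the 3 unit(s) with X_1 ∈ {3, 2, -2}. Their X_4 values: 17, 13, 3. Mean = 11.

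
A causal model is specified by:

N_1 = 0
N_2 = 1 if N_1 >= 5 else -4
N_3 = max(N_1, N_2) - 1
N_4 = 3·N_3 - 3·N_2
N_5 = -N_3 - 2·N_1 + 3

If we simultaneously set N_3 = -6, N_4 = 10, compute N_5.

9

Setting N_3 = -6, N_4 = 10 by intervention discards those variables' equations.
N_5 = -N_3 - 2·N_1 + 3  [with N_3=-6, N_1=0]  = 9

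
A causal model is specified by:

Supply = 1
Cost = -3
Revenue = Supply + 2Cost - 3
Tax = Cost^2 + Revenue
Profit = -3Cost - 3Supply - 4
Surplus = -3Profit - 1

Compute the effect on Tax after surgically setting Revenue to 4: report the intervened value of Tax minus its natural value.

12

The intervention breaks the incoming arrows to Revenue: Revenue = Supply + 2Cost - 3 no longer applies, and Revenue = 4.
Tax = Cost^2 + Revenue  [with Cost=-3, Revenue=4]  = 13
Without intervention: Revenue = Supply + 2Cost - 3  [with Supply=1, Cost=-3]  = -8; Tax = Cost^2 + Revenue  [with Cost=-3, Revenue=-8]  = 1.
Change = 13 − 1 = 12.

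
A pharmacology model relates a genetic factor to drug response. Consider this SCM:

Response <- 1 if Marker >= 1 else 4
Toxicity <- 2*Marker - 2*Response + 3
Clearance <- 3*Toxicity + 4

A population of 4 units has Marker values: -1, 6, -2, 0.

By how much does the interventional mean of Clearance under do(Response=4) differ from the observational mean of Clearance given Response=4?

10.5

Every unit gets Response=4 under the intervention. Clearance values become -17, 25, -23, -11; E[Clearance|do(Response=4)] = -6.5.
E[Clearance|Response=4] averages over only the 3 units with Response=4 (Marker = -1, -2, 0): Clearance = -17, -23, -11, mean -17.
Difference = -6.5 − (-17) = 10.5.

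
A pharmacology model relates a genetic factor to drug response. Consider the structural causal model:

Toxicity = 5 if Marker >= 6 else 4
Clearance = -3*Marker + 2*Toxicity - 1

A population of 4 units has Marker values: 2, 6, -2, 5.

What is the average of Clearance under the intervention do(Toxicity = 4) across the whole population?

-1.25

Under do(Toxicity=4), Toxicity's equation is replaced by Toxicity=4 for every unit. Per-unit Clearance: 1, -11, 13, -8. Mean = -1.25.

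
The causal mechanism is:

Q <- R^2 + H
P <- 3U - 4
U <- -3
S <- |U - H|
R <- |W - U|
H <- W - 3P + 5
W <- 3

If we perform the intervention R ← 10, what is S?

50

The intervention breaks the incoming arrows to R: R <- |W - U| no longer applies, and R = 10.
Since S is not a descendant of the intervened variable, it is unaffected.
P = 3U - 4  [with U=-3]  = -13
H = W - 3P + 5  [with W=3, P=-13]  = 47
S = |U - H|  [with U=-3, H=47]  = 50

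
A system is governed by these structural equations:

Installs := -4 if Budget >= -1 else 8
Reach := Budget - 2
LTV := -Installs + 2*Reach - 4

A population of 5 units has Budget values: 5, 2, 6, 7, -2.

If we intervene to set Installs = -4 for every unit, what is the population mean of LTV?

3.2

Every unit gets Installs=-4 under the intervention. LTV values become 6, 0, 8, 10, -8; E[LTV|do(Installs=-4)] = 3.2.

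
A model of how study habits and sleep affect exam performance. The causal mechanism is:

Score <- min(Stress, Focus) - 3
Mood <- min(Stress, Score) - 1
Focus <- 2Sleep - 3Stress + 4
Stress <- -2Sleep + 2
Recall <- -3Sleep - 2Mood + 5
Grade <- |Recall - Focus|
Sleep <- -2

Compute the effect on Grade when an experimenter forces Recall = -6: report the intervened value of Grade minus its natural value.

Intervening sets Recall = -6 and removes its equation (Recall <- -3Sleep - 2Mood + 5).
Stress = -2Sleep + 2  [with Sleep=-2]  = 6
Focus = 2Sleep - 3Stress + 4  [with Sleep=-2, Stress=6]  = -18
Grade = |Recall - Focus|  [with Recall=-6, Focus=-18]  = 12
Without intervention: Stress = -2Sleep + 2  [with Sleep=-2]  = 6; Focus = 2Sleep - 3Stress + 4  [with Sleep=-2, Stress=6]  = -18; Score = min(Stress, Focus) - 3  [with Stress=6, Focus=-18]  = -21; Mood = min(Stress, Score) - 1  [with Stress=6, Score=-21]  = -22; Recall = -3Sleep - 2Mood + 5  [with Sleep=-2, Mood=-22]  = 55; Grade = |Recall - Focus|  [with Recall=55, Focus=-18]  = 73.
Change = 12 − 73 = -61.

-61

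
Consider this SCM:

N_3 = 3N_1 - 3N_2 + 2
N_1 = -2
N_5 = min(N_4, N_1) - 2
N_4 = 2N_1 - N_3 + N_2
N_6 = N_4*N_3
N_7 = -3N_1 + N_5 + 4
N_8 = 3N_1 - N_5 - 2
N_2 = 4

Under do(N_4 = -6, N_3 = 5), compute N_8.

The joint intervention fixes N_4 = -6, N_3 = 5, removing each variable's own equation.
N_5 = min(N_4, N_1) - 2  [with N_4=-6, N_1=-2]  = -8
N_8 = 3N_1 - N_5 - 2  [with N_1=-2, N_5=-8]  = 0

0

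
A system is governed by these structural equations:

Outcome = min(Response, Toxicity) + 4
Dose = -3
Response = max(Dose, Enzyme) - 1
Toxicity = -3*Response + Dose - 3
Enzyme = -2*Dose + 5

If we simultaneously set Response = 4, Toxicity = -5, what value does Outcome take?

-1

Setting Response = 4, Toxicity = -5 by intervention discards those variables' equations.
Outcome = min(Response, Toxicity) + 4  [with Response=4, Toxicity=-5]  = -1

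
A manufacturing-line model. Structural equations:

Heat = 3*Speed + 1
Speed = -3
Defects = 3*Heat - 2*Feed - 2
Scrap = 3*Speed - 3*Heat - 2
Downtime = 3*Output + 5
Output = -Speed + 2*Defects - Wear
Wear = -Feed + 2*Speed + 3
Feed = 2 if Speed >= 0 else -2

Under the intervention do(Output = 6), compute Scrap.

13

Intervening sets Output = 6 and removes its equation (Output = -Speed + 2*Defects - Wear).
Since Scrap is not a descendant of the intervened variable, it is unaffected.
Heat = 3*Speed + 1  [with Speed=-3]  = -8
Scrap = 3*Speed - 3*Heat - 2  [with Speed=-3, Heat=-8]  = 13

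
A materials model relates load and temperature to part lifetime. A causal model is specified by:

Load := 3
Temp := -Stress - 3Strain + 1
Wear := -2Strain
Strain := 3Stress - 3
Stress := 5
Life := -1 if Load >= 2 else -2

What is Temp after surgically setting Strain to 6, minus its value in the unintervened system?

The intervention breaks the incoming arrows to Strain: Strain := 3Stress - 3 no longer applies, and Strain = 6.
Temp = -Stress - 3Strain + 1  [with Stress=5, Strain=6]  = -22
Without intervention: Strain = 3Stress - 3  [with Stress=5]  = 12; Temp = -Stress - 3Strain + 1  [with Stress=5, Strain=12]  = -40.
Change = -22 − (-40) = 18.

18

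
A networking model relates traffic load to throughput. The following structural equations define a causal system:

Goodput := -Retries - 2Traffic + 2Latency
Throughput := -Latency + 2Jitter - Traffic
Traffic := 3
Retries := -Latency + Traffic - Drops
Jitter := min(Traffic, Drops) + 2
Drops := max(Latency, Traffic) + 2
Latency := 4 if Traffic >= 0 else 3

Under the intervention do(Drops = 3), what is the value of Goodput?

The intervention breaks the incoming arrows to Drops: Drops := max(Latency, Traffic) + 2 no longer applies, and Drops = 3.
Latency = 4 if Traffic >= 0 else 3  [with Traffic=3]  = 4
Retries = -Latency + Traffic - Drops  [with Latency=4, Traffic=3, Drops=3]  = -4
Goodput = -Retries - 2Traffic + 2Latency  [with Retries=-4, Traffic=3, Latency=4]  = 6

6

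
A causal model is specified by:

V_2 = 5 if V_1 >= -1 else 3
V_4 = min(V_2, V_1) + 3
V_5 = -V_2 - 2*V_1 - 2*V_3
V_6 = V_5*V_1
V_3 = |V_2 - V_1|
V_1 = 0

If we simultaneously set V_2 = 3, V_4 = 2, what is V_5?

Setting V_2 = 3, V_4 = 2 by intervention discards those variables' equations.
V_3 = |V_2 - V_1|  [with V_2=3, V_1=0]  = 3
V_5 = -V_2 - 2*V_1 - 2*V_3  [with V_2=3, V_1=0, V_3=3]  = -9

-9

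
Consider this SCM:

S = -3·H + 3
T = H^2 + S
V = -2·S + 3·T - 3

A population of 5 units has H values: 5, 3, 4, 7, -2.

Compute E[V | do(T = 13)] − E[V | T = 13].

11.4

do(T=13) breaks T's dependence on H. With T=13 fixed, V across the units is 60, 48, 54, 72, 18, mean 50.4.
Observing T=13 restricts to units where T's equation naturally yields 13: H ∈ {5, -2}. In that subpopulation V = 60, 18, mean 39.
Difference = 50.4 − 39 = 11.4.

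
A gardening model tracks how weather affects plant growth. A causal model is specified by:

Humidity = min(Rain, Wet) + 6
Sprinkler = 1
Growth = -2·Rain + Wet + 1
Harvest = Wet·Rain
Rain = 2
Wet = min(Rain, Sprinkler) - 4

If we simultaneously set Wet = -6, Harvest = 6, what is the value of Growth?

Setting Wet = -6, Harvest = 6 by intervention discards those variables' equations.
Growth = -2·Rain + Wet + 1  [with Rain=2, Wet=-6]  = -9

-9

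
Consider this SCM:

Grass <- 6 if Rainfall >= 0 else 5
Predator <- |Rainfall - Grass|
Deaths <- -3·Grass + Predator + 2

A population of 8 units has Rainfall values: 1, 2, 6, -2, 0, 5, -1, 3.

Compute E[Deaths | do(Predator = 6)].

Every unit gets Predator=6 under the intervention. Deaths values become -10, -10, -10, -7, -10, -10, -7, -10; E[Deaths|do(Predator=6)] = -9.25.

-9.25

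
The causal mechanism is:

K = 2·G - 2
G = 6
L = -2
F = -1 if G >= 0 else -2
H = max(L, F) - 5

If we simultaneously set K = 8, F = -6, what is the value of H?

-7

Under do(K = 8, F = -6), each intervened variable's structural equation is replaced by its fixed value.
H = max(L, F) - 5  [with L=-2, F=-6]  = -7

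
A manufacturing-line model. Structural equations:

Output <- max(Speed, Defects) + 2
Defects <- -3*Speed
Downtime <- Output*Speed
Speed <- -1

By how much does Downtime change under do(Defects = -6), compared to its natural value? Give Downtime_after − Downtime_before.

Under do(Defects=-6), the mechanism Defects <- -3*Speed is discarded; Defects is fixed at -6.
Output = max(Speed, Defects) + 2  [with Speed=-1, Defects=-6]  = 1
Downtime = Output*Speed  [with Output=1, Speed=-1]  = -1
Without intervention: Defects = -3*Speed  [with Speed=-1]  = 3; Output = max(Speed, Defects) + 2  [with Speed=-1, Defects=3]  = 5; Downtime = Output*Speed  [with Output=5, Speed=-1]  = -5.
Change = -1 − (-5) = 4.

4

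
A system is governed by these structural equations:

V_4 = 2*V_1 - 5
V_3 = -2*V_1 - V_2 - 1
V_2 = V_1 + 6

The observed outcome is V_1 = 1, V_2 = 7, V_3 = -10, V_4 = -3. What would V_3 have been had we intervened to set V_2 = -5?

2

The intervention breaks the incoming arrows to V_2: V_2 = V_1 + 6 no longer applies, and V_2 = -5.
V_3 = -2*V_1 - V_2 - 1  [with V_1=1, V_2=-5]  = 2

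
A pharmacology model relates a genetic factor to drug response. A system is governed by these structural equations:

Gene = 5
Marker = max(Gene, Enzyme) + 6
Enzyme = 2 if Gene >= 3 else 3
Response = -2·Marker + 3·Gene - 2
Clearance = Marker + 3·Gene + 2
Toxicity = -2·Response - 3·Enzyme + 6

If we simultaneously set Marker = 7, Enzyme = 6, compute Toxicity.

-10

Setting Marker = 7, Enzyme = 6 by intervention discards those variables' equations.
Response = -2·Marker + 3·Gene - 2  [with Marker=7, Gene=5]  = -1
Toxicity = -2·Response - 3·Enzyme + 6  [with Response=-1, Enzyme=6]  = -10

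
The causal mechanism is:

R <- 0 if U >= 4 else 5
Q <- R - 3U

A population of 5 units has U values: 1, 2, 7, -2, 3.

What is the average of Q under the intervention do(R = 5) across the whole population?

-1.6

Every unit gets R=5 under the intervention. Q values become 2, -1, -16, 11, -4; E[Q|do(R=5)] = -1.6.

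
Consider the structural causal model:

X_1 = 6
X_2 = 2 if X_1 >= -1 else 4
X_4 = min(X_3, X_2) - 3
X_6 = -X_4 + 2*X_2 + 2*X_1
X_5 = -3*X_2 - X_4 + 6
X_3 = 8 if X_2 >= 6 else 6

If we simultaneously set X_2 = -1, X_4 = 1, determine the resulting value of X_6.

9

The joint intervention fixes X_2 = -1, X_4 = 1, removing each variable's own equation.
X_6 = -X_4 + 2*X_2 + 2*X_1  [with X_4=1, X_2=-1, X_1=6]  = 9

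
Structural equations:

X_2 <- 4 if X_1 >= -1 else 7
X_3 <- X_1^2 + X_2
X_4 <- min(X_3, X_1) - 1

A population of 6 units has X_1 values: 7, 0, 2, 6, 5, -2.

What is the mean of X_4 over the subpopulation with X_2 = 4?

E[X_4|X_2=4] averages over only the 5 units with X_2=4 (X_1 = 7, 0, 2, 6, 5): X_4 = 6, -1, 1, 5, 4, mean 3.

3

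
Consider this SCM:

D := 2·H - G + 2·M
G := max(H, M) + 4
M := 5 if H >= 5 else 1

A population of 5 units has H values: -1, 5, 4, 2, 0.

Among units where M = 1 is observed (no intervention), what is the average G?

E[G|M=1] averages over only the 4 units with M=1 (H = -1, 4, 2, 0): G = 5, 8, 6, 5, mean 6.

6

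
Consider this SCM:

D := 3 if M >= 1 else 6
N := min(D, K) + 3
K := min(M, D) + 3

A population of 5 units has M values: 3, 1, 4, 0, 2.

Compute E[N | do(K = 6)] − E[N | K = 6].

Under do(K=6), K's equation is replaced by K=6 for every unit. Per-unit N: 6, 6, 6, 9, 6. Mean = 6.6.
E[N|K=6] averages over only the 2 units with K=6 (M = 3, 4): N = 6, 6, mean 6.
Difference = 6.6 − 6 = 0.6.

0.6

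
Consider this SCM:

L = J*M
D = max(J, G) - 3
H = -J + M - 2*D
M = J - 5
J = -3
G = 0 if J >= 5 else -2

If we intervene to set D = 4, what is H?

-13

The intervention breaks the incoming arrows to D: D = max(J, G) - 3 no longer applies, and D = 4.
M = J - 5  [with J=-3]  = -8
H = -J + M - 2*D  [with J=-3, M=-8, D=4]  = -13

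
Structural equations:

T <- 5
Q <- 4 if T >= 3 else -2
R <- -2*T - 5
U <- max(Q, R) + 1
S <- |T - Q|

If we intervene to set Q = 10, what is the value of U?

Under do(Q=10), the mechanism Q <- 4 if T >= 3 else -2 is discarded; Q is fixed at 10.
R = -2*T - 5  [with T=5]  = -15
U = max(Q, R) + 1  [with Q=10, R=-15]  = 11

11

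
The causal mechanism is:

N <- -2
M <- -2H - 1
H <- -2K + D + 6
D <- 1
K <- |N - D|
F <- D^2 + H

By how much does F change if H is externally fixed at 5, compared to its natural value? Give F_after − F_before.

4

Intervening sets H = 5 and removes its equation (H <- -2K + D + 6).
F = D^2 + H  [with D=1, H=5]  = 6
Without intervention: K = |N - D|  [with N=-2, D=1]  = 3; H = -2K + D + 6  [with K=3, D=1]  = 1; F = D^2 + H  [with D=1, H=1]  = 2.
Change = 6 − 2 = 4.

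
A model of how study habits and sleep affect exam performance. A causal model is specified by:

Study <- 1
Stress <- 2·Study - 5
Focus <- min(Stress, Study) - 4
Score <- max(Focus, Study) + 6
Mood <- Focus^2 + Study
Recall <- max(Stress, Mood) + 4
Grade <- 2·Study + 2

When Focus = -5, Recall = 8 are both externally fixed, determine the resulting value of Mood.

26

The joint intervention fixes Focus = -5, Recall = 8, removing each variable's own equation.
Mood = Focus^2 + Study  [with Focus=-5, Study=1]  = 26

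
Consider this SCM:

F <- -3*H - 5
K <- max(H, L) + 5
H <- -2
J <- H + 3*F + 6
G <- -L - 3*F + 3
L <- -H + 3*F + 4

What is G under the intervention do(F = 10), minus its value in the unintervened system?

-54

Under do(F=10), the mechanism F <- -3*H - 5 is discarded; F is fixed at 10.
L = -H + 3*F + 4  [with H=-2, F=10]  = 36
G = -L - 3*F + 3  [with L=36, F=10]  = -63
Without intervention: F = -3*H - 5  [with H=-2]  = 1; L = -H + 3*F + 4  [with H=-2, F=1]  = 9; G = -L - 3*F + 3  [with L=9, F=1]  = -9.
Change = -63 − (-9) = -54.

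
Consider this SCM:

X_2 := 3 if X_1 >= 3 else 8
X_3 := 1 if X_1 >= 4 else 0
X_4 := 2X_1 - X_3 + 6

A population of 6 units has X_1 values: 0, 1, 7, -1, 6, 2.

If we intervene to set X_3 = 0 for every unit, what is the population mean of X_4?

11

do(X_3=0) breaks X_3's dependence on X_1. With X_3=0 fixed, X_4 across the units is 6, 8, 20, 4, 18, 10, mean 11.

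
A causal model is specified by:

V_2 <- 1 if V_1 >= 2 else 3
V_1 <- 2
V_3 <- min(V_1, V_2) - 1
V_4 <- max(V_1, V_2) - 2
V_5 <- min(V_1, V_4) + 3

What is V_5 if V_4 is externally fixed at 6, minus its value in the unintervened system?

2

Intervening sets V_4 = 6 and removes its equation (V_4 <- max(V_1, V_2) - 2).
V_5 = min(V_1, V_4) + 3  [with V_1=2, V_4=6]  = 5
Without intervention: V_2 = 1 if V_1 >= 2 else 3  [with V_1=2]  = 1; V_4 = max(V_1, V_2) - 2  [with V_1=2, V_2=1]  = 0; V_5 = min(V_1, V_4) + 3  [with V_1=2, V_4=0]  = 3.
Change = 5 − 3 = 2.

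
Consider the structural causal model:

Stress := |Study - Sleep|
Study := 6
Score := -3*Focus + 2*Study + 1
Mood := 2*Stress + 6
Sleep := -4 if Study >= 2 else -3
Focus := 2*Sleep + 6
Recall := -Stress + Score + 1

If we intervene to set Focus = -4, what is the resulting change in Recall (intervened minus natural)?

The intervention breaks the incoming arrows to Focus: Focus := 2*Sleep + 6 no longer applies, and Focus = -4.
Sleep = -4 if Study >= 2 else -3  [with Study=6]  = -4
Stress = |Study - Sleep|  [with Study=6, Sleep=-4]  = 10
Score = -3*Focus + 2*Study + 1  [with Focus=-4, Study=6]  = 25
Recall = -Stress + Score + 1  [with Stress=10, Score=25]  = 16
Without intervention: Sleep = -4 if Study >= 2 else -3  [with Study=6]  = -4; Stress = |Study - Sleep|  [with Study=6, Sleep=-4]  = 10; Focus = 2*Sleep + 6  [with Sleep=-4]  = -2; Score = -3*Focus + 2*Study + 1  [with Focus=-2, Study=6]  = 19; Recall = -Stress + Score + 1  [with Stress=10, Score=19]  = 10.
Change = 16 − 10 = 6.

6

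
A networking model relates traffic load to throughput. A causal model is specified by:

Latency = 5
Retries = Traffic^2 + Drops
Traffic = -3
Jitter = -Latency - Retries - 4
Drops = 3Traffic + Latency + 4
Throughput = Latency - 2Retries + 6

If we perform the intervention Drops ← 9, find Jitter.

do(Drops=9) replaces the equation Drops = 3Traffic + Latency + 4 with the constant Drops = 9.
Retries = Traffic^2 + Drops  [with Traffic=-3, Drops=9]  = 18
Jitter = -Latency - Retries - 4  [with Latency=5, Retries=18]  = -27

-27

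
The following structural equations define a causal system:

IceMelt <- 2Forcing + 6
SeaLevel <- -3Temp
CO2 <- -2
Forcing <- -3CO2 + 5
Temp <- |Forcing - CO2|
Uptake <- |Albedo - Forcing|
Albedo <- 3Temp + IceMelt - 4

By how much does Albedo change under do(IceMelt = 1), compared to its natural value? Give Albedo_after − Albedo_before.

-27

Intervening sets IceMelt = 1 and removes its equation (IceMelt <- 2Forcing + 6).
Forcing = -3CO2 + 5  [with CO2=-2]  = 11
Temp = |Forcing - CO2|  [with Forcing=11, CO2=-2]  = 13
Albedo = 3Temp + IceMelt - 4  [with Temp=13, IceMelt=1]  = 36
Without intervention: Forcing = -3CO2 + 5  [with CO2=-2]  = 11; Temp = |Forcing - CO2|  [with Forcing=11, CO2=-2]  = 13; IceMelt = 2Forcing + 6  [with Forcing=11]  = 28; Albedo = 3Temp + IceMelt - 4  [with Temp=13, IceMelt=28]  = 63.
Change = 36 − 63 = -27.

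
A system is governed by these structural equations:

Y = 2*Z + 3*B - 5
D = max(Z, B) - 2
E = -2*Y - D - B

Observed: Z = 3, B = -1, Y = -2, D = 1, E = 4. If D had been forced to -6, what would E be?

11

Intervening sets D = -6 and removes its equation (D = max(Z, B) - 2).
Y = 2*Z + 3*B - 5  [with Z=3, B=-1]  = -2
E = -2*Y - D - B  [with Y=-2, D=-6, B=-1]  = 11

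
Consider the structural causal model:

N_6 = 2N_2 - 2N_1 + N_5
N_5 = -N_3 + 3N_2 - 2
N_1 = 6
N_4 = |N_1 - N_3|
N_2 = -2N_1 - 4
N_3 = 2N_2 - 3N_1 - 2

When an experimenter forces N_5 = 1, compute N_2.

-16

Under do(N_5=1), the mechanism N_5 = -N_3 + 3N_2 - 2 is discarded; N_5 is fixed at 1.
No directed path runs from N_5 to N_2, so N_2 keeps its natural value.
N_2 = -2N_1 - 4  [with N_1=6]  = -16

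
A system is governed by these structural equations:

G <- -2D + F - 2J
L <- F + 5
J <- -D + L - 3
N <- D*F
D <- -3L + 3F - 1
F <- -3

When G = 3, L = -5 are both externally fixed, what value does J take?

Setting G = 3, L = -5 by intervention discards those variables' equations.
D = -3L + 3F - 1  [with L=-5, F=-3]  = 5
J = -D + L - 3  [with D=5, L=-5]  = -13

-13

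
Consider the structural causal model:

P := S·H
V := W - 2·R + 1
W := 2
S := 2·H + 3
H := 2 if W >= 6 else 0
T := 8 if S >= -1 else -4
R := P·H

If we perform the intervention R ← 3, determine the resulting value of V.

-3

Intervening sets R = 3 and removes its equation (R := P·H).
V = W - 2·R + 1  [with W=2, R=3]  = -3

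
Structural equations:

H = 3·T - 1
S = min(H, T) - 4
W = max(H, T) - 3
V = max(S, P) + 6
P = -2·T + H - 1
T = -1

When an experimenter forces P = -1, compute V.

Under do(P=-1), the mechanism P = -2·T + H - 1 is discarded; P is fixed at -1.
H = 3·T - 1  [with T=-1]  = -4
S = min(H, T) - 4  [with H=-4, T=-1]  = -8
V = max(S, P) + 6  [with S=-8, P=-1]  = 5

5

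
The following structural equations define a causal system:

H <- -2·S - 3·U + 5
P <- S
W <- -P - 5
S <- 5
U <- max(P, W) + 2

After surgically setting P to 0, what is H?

-11

do(P=0) replaces the equation P <- S with the constant P = 0.
W = -P - 5  [with P=0]  = -5
U = max(P, W) + 2  [with P=0, W=-5]  = 2
H = -2·S - 3·U + 5  [with S=5, U=2]  = -11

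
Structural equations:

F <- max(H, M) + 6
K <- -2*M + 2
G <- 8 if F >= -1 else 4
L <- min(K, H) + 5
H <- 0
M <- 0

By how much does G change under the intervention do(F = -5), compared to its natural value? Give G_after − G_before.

do(F=-5) replaces the equation F <- max(H, M) + 6 with the constant F = -5.
G = 8 if F >= -1 else 4  [with F=-5]  = 4
Without intervention: F = max(H, M) + 6  [with H=0, M=0]  = 6; G = 8 if F >= -1 else 4  [with F=6]  = 8.
Change = 4 − 8 = -4.

-4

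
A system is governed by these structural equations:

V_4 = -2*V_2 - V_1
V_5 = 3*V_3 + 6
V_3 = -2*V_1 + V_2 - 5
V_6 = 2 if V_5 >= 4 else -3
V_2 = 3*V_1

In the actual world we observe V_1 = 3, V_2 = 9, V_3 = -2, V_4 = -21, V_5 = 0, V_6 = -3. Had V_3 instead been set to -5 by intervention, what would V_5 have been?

-9

do(V_3=-5) replaces the equation V_3 = -2*V_1 + V_2 - 5 with the constant V_3 = -5.
V_5 = 3*V_3 + 6  [with V_3=-5]  = -9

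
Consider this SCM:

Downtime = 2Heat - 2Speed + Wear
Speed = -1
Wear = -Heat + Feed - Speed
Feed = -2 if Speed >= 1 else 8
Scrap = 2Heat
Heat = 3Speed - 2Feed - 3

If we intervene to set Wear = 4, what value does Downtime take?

-38

Under do(Wear=4), the mechanism Wear = -Heat + Feed - Speed is discarded; Wear is fixed at 4.
Feed = -2 if Speed >= 1 else 8  [with Speed=-1]  = 8
Heat = 3Speed - 2Feed - 3  [with Speed=-1, Feed=8]  = -22
Downtime = 2Heat - 2Speed + Wear  [with Heat=-22, Speed=-1, Wear=4]  = -38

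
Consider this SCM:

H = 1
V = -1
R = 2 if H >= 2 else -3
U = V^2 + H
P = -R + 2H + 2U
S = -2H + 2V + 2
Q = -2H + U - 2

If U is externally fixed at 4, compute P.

13

Intervening sets U = 4 and removes its equation (U = V^2 + H).
R = 2 if H >= 2 else -3  [with H=1]  = -3
P = -R + 2H + 2U  [with R=-3, H=1, U=4]  = 13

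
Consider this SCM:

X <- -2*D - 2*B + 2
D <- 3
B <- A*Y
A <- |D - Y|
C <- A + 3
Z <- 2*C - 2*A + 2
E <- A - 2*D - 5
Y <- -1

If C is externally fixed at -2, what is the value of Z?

The intervention breaks the incoming arrows to C: C <- A + 3 no longer applies, and C = -2.
A = |D - Y|  [with D=3, Y=-1]  = 4
Z = 2*C - 2*A + 2  [with C=-2, A=4]  = -10

-10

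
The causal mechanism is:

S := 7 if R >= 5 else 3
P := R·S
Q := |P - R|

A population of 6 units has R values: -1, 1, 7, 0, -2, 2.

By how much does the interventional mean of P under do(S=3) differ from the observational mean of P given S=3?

The intervention sets S=3 in all 6 units regardless of R. Recomputing P per unit gives -3, 3, 21, 0, -6, 6; average 3.5.
E[P|S=3] averages over only the 5 units with S=3 (R = -1, 1, 0, -2, 2): P = -3, 3, 0, -6, 6, mean 0.
Difference = 3.5 − 0 = 3.5.

3.5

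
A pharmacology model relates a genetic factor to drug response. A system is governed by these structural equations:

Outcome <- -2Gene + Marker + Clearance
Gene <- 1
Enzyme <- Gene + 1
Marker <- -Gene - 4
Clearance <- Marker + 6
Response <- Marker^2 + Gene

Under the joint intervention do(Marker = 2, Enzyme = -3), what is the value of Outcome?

8

Setting Marker = 2, Enzyme = -3 by intervention discards those variables' equations.
Clearance = Marker + 6  [with Marker=2]  = 8
Outcome = -2Gene + Marker + Clearance  [with Gene=1, Marker=2, Clearance=8]  = 8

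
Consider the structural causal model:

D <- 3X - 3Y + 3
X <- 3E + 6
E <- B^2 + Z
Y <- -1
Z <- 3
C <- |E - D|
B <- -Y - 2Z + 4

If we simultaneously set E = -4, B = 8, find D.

The joint intervention fixes E = -4, B = 8, removing each variable's own equation.
X = 3E + 6  [with E=-4]  = -6
D = 3X - 3Y + 3  [with X=-6, Y=-1]  = -12

-12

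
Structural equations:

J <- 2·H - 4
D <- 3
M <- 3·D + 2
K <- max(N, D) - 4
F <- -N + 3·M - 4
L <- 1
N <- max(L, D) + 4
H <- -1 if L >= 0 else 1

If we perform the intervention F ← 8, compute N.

Under do(F=8), the mechanism F <- -N + 3·M - 4 is discarded; F is fixed at 8.
No directed path runs from F to N, so N keeps its natural value.
N = max(L, D) + 4  [with L=1, D=3]  = 7

7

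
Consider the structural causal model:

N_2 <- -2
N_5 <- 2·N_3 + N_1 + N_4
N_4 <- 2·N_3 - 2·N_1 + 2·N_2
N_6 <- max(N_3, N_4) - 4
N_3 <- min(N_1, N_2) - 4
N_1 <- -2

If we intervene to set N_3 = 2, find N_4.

The intervention breaks the incoming arrows to N_3: N_3 <- min(N_1, N_2) - 4 no longer applies, and N_3 = 2.
N_4 = 2·N_3 - 2·N_1 + 2·N_2  [with N_3=2, N_1=-2, N_2=-2]  = 4

4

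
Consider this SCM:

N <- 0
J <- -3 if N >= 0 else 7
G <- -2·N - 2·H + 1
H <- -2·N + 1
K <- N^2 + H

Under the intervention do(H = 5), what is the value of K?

5

do(H=5) replaces the equation H <- -2·N + 1 with the constant H = 5.
K = N^2 + H  [with N=0, H=5]  = 5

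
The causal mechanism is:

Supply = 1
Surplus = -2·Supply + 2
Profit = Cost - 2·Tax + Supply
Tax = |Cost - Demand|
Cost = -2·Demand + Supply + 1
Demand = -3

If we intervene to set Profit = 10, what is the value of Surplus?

0

The intervention breaks the incoming arrows to Profit: Profit = Cost - 2·Tax + Supply no longer applies, and Profit = 10.
Since Surplus is not a descendant of the intervened variable, it is unaffected.
Surplus = -2·Supply + 2  [with Supply=1]  = 0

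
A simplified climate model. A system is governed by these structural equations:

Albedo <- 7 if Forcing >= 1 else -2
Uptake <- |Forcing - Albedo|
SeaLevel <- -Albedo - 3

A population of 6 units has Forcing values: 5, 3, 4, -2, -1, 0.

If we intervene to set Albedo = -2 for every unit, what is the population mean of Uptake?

3.5

Under do(Albedo=-2), Albedo's equation is replaced by Albedo=-2 for every unit. Per-unit Uptake: 7, 5, 6, 0, 1, 2. Mean = 3.5.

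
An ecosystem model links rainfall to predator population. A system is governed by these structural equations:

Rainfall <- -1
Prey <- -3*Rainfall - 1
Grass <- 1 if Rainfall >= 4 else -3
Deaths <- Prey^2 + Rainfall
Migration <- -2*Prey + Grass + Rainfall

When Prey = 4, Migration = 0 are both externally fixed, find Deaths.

15

The joint intervention fixes Prey = 4, Migration = 0, removing each variable's own equation.
Deaths = Prey^2 + Rainfall  [with Prey=4, Rainfall=-1]  = 15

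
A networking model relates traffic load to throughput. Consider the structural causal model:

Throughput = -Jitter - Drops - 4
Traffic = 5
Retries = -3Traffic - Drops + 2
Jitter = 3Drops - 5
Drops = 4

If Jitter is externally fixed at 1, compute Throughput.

-9

Intervening sets Jitter = 1 and removes its equation (Jitter = 3Drops - 5).
Throughput = -Jitter - Drops - 4  [with Jitter=1, Drops=4]  = -9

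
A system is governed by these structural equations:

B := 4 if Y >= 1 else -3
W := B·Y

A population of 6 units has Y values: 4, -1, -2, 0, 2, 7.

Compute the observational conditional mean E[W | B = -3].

3

Conditioning on B=-3 selects the 3 unit(s) with Y ∈ {-1, -2, 0}. Their W values: 3, 6, 0. Mean = 3.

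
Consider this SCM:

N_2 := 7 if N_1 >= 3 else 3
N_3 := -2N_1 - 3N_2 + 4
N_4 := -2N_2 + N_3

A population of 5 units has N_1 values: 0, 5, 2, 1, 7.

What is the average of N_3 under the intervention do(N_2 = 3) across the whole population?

Every unit gets N_2=3 under the intervention. N_3 values become -5, -15, -9, -7, -19; E[N_3|do(N_2=3)] = -11.

-11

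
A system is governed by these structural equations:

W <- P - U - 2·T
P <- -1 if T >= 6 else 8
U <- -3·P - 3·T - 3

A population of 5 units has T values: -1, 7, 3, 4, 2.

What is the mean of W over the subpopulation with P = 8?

E[W|P=8] averages over only the 4 units with P=8 (T = -1, 3, 4, 2): W = 34, 38, 39, 37, mean 37.

37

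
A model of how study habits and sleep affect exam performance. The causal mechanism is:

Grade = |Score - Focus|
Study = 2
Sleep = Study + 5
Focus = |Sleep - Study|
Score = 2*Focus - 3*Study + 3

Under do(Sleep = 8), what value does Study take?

2

Under do(Sleep=8), the mechanism Sleep = Study + 5 is discarded; Sleep is fixed at 8.
Study is not downstream of the intervention, so its value is determined by the original equations.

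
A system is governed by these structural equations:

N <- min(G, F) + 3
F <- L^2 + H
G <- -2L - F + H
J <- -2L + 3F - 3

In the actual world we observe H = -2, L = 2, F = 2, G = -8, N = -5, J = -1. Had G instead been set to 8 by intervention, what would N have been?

5

Intervening sets G = 8 and removes its equation (G <- -2L - F + H).
F = L^2 + H  [with L=2, H=-2]  = 2
N = min(G, F) + 3  [with G=8, F=2]  = 5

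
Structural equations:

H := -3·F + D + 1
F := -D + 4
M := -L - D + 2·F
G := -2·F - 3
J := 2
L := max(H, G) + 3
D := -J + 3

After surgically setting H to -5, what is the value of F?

Under do(H=-5), the mechanism H := -3·F + D + 1 is discarded; H is fixed at -5.
Since F is not a descendant of the intervened variable, it is unaffected.
D = -J + 3  [with J=2]  = 1
F = -D + 4  [with D=1]  = 3

3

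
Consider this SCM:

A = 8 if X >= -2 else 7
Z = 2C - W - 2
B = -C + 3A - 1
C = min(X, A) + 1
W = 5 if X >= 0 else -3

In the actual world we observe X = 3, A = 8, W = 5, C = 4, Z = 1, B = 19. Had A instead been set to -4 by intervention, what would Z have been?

-13

do(A=-4) replaces the equation A = 8 if X >= -2 else 7 with the constant A = -4.
W = 5 if X >= 0 else -3  [with X=3]  = 5
C = min(X, A) + 1  [with X=3, A=-4]  = -3
Z = 2C - W - 2  [with C=-3, W=5]  = -13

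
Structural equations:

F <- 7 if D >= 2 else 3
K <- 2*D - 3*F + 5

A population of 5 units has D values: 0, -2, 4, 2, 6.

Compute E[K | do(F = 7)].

-12

do(F=7) breaks F's dependence on D. With F=7 fixed, K across the units is -16, -20, -8, -12, -4, mean -12.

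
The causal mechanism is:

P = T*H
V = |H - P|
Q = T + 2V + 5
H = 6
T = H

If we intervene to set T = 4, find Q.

do(T=4) replaces the equation T = H with the constant T = 4.
P = T*H  [with T=4, H=6]  = 24
V = |H - P|  [with H=6, P=24]  = 18
Q = T + 2V + 5  [with T=4, V=18]  = 45

45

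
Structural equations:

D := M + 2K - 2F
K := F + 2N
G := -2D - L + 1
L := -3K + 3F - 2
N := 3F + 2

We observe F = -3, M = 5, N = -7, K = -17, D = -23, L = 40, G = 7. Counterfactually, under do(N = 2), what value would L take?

The intervention breaks the incoming arrows to N: N := 3F + 2 no longer applies, and N = 2.
K = F + 2N  [with F=-3, N=2]  = 1
L = -3K + 3F - 2  [with K=1, F=-3]  = -14

-14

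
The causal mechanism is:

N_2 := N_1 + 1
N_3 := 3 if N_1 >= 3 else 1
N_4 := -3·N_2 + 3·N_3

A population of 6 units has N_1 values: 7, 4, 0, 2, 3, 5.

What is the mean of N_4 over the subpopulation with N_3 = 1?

Conditioning on N_3=1 selects the 2 unit(s) with N_1 ∈ {0, 2}. Their N_4 values: 0, -6. Mean = -3.

-3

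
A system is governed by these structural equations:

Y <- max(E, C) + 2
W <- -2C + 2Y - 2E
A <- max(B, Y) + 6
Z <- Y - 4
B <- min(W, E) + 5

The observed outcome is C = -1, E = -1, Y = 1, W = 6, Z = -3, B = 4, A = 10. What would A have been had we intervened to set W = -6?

The intervention breaks the incoming arrows to W: W <- -2C + 2Y - 2E no longer applies, and W = -6.
Y = max(E, C) + 2  [with E=-1, C=-1]  = 1
B = min(W, E) + 5  [with W=-6, E=-1]  = -1
A = max(B, Y) + 6  [with B=-1, Y=1]  = 7

7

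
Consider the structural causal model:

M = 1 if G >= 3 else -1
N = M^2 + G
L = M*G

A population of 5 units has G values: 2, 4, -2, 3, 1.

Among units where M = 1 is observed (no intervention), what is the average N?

Observing M=1 restricts to units where M's equation naturally yields 1: G ∈ {4, 3}. In that subpopulation N = 5, 4, mean 4.5.

4.5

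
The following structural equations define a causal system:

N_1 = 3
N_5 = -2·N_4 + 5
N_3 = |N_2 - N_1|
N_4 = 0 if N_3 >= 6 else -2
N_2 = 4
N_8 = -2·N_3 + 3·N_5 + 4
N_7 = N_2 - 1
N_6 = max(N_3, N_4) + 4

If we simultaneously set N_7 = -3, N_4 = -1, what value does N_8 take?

The joint intervention fixes N_7 = -3, N_4 = -1, removing each variable's own equation.
N_3 = |N_2 - N_1|  [with N_2=4, N_1=3]  = 1
N_5 = -2·N_4 + 5  [with N_4=-1]  = 7
N_8 = -2·N_3 + 3·N_5 + 4  [with N_3=1, N_5=7]  = 23

23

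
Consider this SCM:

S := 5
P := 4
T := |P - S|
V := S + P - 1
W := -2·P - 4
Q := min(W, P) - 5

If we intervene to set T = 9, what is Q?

-17

The intervention breaks the incoming arrows to T: T := |P - S| no longer applies, and T = 9.
No directed path runs from T to Q, so Q keeps its natural value.
W = -2·P - 4  [with P=4]  = -12
Q = min(W, P) - 5  [with W=-12, P=4]  = -17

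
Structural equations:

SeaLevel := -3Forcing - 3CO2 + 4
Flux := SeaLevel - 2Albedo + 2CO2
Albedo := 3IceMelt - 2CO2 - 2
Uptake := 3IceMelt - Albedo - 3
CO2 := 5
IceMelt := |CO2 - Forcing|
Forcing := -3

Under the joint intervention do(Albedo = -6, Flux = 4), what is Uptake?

Setting Albedo = -6, Flux = 4 by intervention discards those variables' equations.
IceMelt = |CO2 - Forcing|  [with CO2=5, Forcing=-3]  = 8
Uptake = 3IceMelt - Albedo - 3  [with IceMelt=8, Albedo=-6]  = 27

27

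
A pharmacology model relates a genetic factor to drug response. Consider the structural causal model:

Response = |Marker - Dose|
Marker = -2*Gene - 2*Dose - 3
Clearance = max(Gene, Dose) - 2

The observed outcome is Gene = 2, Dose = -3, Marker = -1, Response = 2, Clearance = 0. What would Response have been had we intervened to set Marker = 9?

12

The intervention breaks the incoming arrows to Marker: Marker = -2*Gene - 2*Dose - 3 no longer applies, and Marker = 9.
Response = |Marker - Dose|  [with Marker=9, Dose=-3]  = 12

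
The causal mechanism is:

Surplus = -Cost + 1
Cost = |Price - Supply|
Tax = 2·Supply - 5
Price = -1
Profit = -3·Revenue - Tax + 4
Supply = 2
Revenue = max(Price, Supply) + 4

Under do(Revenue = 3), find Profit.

Under do(Revenue=3), the mechanism Revenue = max(Price, Supply) + 4 is discarded; Revenue is fixed at 3.
Tax = 2·Supply - 5  [with Supply=2]  = -1
Profit = -3·Revenue - Tax + 4  [with Revenue=3, Tax=-1]  = -4

-4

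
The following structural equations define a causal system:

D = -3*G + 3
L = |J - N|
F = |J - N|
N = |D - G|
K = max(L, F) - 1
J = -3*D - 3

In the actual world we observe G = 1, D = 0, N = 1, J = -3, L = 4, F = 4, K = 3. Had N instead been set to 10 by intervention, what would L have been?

13

do(N=10) replaces the equation N = |D - G| with the constant N = 10.
D = -3*G + 3  [with G=1]  = 0
J = -3*D - 3  [with D=0]  = -3
L = |J - N|  [with J=-3, N=10]  = 13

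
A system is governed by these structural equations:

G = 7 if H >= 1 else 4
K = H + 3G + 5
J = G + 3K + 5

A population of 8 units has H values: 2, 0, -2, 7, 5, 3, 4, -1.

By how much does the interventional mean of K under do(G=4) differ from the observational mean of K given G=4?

Every unit gets G=4 under the intervention. K values become 19, 17, 15, 24, 22, 20, 21, 16; E[K|do(G=4)] = 19.25.
E[K|G=4] averages over only the 3 units with G=4 (H = 0, -2, -1): K = 17, 15, 16, mean 16.
Difference = 19.25 − 16 = 3.25.

3.25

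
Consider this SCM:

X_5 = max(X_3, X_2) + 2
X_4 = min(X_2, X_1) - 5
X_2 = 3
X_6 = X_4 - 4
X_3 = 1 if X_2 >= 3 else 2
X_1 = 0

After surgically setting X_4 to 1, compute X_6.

-3

Under do(X_4=1), the mechanism X_4 = min(X_2, X_1) - 5 is discarded; X_4 is fixed at 1.
X_6 = X_4 - 4  [with X_4=1]  = -3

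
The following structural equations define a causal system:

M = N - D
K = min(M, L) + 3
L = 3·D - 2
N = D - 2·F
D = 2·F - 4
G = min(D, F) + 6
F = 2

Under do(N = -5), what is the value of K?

-2

The intervention breaks the incoming arrows to N: N = D - 2·F no longer applies, and N = -5.
D = 2·F - 4  [with F=2]  = 0
M = N - D  [with N=-5, D=0]  = -5
L = 3·D - 2  [with D=0]  = -2
K = min(M, L) + 3  [with M=-5, L=-2]  = -2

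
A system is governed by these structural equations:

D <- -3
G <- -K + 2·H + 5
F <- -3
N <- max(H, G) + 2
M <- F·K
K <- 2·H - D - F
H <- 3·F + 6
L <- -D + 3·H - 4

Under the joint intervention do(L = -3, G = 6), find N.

8

Setting L = -3, G = 6 by intervention discards those variables' equations.
H = 3·F + 6  [with F=-3]  = -3
N = max(H, G) + 2  [with H=-3, G=6]  = 8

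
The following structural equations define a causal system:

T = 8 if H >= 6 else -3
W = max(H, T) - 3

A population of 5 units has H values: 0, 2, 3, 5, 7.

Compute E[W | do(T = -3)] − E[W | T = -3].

0.9

Under do(T=-3), T's equation is replaced by T=-3 for every unit. Per-unit W: -3, -1, 0, 2, 4. Mean = 0.4.
Conditioning on T=-3 selects the 4 unit(s) with H ∈ {0, 2, 3, 5}. Their W values: -3, -1, 0, 2. Mean = -0.5.
Difference = 0.4 − (-0.5) = 0.9.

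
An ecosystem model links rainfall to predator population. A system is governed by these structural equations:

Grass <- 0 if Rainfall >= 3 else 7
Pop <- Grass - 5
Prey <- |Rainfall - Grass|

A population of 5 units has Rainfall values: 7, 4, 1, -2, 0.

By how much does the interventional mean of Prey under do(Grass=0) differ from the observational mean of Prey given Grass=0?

Every unit gets Grass=0 under the intervention. Prey values become 7, 4, 1, 2, 0; E[Prey|do(Grass=0)] = 2.8.
Conditioning on Grass=0 selects the 2 unit(s) with Rainfall ∈ {7, 4}. Their Prey values: 7, 4. Mean = 5.5.
Difference = 2.8 − 5.5 = -2.7.

-2.7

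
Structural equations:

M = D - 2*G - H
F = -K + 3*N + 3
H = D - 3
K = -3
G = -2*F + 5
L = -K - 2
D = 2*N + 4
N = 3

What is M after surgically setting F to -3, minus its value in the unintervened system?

-72

The intervention breaks the incoming arrows to F: F = -K + 3*N + 3 no longer applies, and F = -3.
D = 2*N + 4  [with N=3]  = 10
G = -2*F + 5  [with F=-3]  = 11
H = D - 3  [with D=10]  = 7
M = D - 2*G - H  [with D=10, G=11, H=7]  = -19
Without intervention: F = -K + 3*N + 3  [with K=-3, N=3]  = 15; D = 2*N + 4  [with N=3]  = 10; G = -2*F + 5  [with F=15]  = -25; H = D - 3  [with D=10]  = 7; M = D - 2*G - H  [with D=10, G=-25, H=7]  = 53.
Change = -19 − 53 = -72.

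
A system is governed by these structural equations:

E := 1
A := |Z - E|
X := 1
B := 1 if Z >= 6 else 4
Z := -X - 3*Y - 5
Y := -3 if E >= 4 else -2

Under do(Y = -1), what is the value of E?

Under do(Y=-1), the mechanism Y := -3 if E >= 4 else -2 is discarded; Y is fixed at -1.
Since E is not a descendant of the intervened variable, it is unaffected.

1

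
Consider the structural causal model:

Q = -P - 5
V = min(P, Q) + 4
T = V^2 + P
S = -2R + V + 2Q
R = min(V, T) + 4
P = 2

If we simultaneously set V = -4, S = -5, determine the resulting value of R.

The joint intervention fixes V = -4, S = -5, removing each variable's own equation.
T = V^2 + P  [with V=-4, P=2]  = 18
R = min(V, T) + 4  [with V=-4, T=18]  = 0

0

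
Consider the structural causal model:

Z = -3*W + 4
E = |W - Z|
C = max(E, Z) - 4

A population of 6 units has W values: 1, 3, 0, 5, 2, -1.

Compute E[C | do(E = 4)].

0.5

The intervention sets E=4 in all 6 units regardless of W. Recomputing C per unit gives 0, 0, 0, 0, 0, 3; average 0.5.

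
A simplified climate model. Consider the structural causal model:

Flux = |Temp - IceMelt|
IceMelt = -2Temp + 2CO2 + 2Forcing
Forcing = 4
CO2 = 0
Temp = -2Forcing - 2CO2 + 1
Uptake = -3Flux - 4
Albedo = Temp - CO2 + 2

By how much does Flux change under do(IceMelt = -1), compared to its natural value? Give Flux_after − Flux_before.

Under do(IceMelt=-1), the mechanism IceMelt = -2Temp + 2CO2 + 2Forcing is discarded; IceMelt is fixed at -1.
Temp = -2Forcing - 2CO2 + 1  [with Forcing=4, CO2=0]  = -7
Flux = |Temp - IceMelt|  [with Temp=-7, IceMelt=-1]  = 6
Without intervention: Temp = -2Forcing - 2CO2 + 1  [with Forcing=4, CO2=0]  = -7; IceMelt = -2Temp + 2CO2 + 2Forcing  [with Temp=-7, CO2=0, Forcing=4]  = 22; Flux = |Temp - IceMelt|  [with Temp=-7, IceMelt=22]  = 29.
Change = 6 − 29 = -23.

-23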